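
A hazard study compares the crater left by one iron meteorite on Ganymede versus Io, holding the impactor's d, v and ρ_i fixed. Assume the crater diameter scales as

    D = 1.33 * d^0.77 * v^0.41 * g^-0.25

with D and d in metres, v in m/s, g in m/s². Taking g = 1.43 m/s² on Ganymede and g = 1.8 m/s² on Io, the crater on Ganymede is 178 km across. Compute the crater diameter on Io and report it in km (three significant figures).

All impactor-dependent factors cancel in the ratio, leaving D_Io/D_Ganymede = (g_Io/g_Ganymede)^-0.25.
(1.8/1.43)^-0.25 = 1.259^-0.25 = 0.9440
D_Io = 0.9440 × 178 km = 168 km

D ≈ 168 km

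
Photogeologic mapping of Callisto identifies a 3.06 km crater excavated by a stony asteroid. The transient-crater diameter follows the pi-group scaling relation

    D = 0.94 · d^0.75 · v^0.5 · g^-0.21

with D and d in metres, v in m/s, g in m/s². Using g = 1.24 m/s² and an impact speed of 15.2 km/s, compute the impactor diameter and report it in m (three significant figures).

Rearranging for d: d = [D / (0.94 · 15200^0.5 · 1.24^-0.21)]^(1/0.75).
D = 3060 m.
15200^0.5 = 123.3
1.24^-0.21 = 0.9558
Denominator = 0.94 × 123.3 × 0.9558 = 110.8
D / 110.8 = 3060 / 110.8 = 27.62
d = 27.62^(1/0.75) = 27.62^1.3333 = 83.48 m

d ≈ 83.5 m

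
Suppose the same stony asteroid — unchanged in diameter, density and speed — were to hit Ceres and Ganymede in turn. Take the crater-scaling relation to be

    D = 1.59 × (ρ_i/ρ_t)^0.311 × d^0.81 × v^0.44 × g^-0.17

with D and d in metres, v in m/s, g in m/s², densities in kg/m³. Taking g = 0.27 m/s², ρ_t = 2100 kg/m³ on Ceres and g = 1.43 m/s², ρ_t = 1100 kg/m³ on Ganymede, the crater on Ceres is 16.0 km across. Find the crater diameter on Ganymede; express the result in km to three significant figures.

The impactor-only factors (d, v, ρ_i) cancel in the ratio, leaving D_Ganymede/D_Ceres = (g_Ganymede/g_Ceres)^-0.17 · (ρ_t,Ceres/ρ_t,Ganymede)^0.311.
(1.43/0.27)^-0.17 = 5.296^-0.17 = 0.7532
(2100/1100)^0.311 = 1.909^0.311 = 1.223
Ratio = 0.7532 × 1.223 = 0.9212
D_Ganymede = 0.9212 × 16.0 km = 14.7 km

D ≈ 14.7 km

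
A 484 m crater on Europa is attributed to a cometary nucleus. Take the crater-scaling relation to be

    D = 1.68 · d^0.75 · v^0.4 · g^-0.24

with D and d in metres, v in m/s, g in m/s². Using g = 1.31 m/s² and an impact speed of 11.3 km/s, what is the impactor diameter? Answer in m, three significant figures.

d ≈ 14.3 m

Rearranging for d: d = [D / (1.68 · 11300^0.4 · 1.31^-0.24)]^(1/0.75).
11300^0.4 = 41.81
1.31^-0.24 = 0.9372
Denominator = 1.68 × 41.81 × 0.9372 = 65.83
D / 65.83 = 484 / 65.83 = 7.352
d = 7.352^(1/0.75) = 7.352^1.3333 = 14.29 m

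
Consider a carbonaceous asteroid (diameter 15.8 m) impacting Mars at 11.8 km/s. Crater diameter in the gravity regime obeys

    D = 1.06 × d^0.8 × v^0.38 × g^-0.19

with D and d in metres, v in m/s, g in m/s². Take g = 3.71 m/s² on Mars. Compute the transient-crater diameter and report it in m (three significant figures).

D ≈ 265 m

In SI units: v = 11800 m/s.
d^0.8 = 15.8^0.8 = 9.098
v^0.38 = 11800^0.38 = 35.26
g^-0.19 = 3.71^-0.19 = 0.7795
D = 1.06 × 9.098 × 35.26 × 0.7795 = 265.1 m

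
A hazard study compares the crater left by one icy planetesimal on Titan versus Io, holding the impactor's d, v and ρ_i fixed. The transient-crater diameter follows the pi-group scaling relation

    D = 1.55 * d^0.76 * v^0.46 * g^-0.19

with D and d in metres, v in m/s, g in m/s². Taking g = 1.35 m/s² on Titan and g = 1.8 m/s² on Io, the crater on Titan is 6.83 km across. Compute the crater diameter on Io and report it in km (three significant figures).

All impactor-dependent factors cancel in the ratio, leaving D_Io/D_Titan = (g_Io/g_Titan)^-0.19.
(1.8/1.35)^-0.19 = 1.333^-0.19 = 0.9469
D_Io = 0.9469 × 6.83 km = 6.47 km

D ≈ 6.47 km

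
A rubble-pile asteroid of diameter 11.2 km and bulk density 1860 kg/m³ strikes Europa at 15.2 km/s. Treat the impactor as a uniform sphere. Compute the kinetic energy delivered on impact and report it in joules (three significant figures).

E ≈ 1.58 × 10^23 J

d = 11200 m; v = 15200 m/s.
Mass m = (π/6) ρ d³ = (π/6) × 1860 × (11200)³ = 1.368 × 10^15 kg
E = ½ m v² = 0.5 × 1.368 × 10^15 × (15200)² = 1.580 × 10^23 J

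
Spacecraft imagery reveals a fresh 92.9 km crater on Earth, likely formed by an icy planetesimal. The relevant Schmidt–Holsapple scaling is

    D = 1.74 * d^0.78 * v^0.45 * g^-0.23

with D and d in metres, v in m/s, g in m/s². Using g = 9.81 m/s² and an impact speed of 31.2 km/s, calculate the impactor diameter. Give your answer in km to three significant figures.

Rearranging for d: d = [D / (1.74 · 31200^0.45 · 9.81^-0.23)]^(1/0.78).
D = 92900 m.
31200^0.45 = 105.3
9.81^-0.23 = 0.5914
Denominator = 1.74 × 105.3 × 0.5914 = 108.4
D / 108.4 = 92900 / 108.4 = 857.0
d = 857.0^(1/0.78) = 857.0^1.2821 = 5759 m

d ≈ 5.76 km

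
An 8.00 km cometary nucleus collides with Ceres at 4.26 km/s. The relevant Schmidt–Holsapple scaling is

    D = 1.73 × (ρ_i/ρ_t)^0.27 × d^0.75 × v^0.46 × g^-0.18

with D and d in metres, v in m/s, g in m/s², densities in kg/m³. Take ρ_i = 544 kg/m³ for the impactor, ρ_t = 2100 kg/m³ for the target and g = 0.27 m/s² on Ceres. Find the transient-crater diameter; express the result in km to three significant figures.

In SI units: d = 8000 m, v = 4260 m/s.
(ρ_i/ρ_t)^0.27 = (544/2100)^0.27 = 0.6944
d^0.75 = 8000^0.75 = 845.9
v^0.46 = 4260^0.46 = 46.72
g^-0.18 = 0.27^-0.18 = 1.266
D = 1.73 × 0.6944 × 845.9 × 46.72 × 1.266 = 60105 m
   = 60.11 km

D ≈ 60.1 km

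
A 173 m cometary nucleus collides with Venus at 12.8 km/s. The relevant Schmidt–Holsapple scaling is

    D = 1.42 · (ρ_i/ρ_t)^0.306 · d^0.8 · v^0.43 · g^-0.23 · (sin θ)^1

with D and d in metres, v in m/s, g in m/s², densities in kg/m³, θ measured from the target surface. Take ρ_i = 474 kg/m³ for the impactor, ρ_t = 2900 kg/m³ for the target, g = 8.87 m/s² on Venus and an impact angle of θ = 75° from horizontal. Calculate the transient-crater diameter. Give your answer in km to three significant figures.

D ≈ 1.72 km

In SI units: v = 12800 m/s.
(ρ_i/ρ_t)^0.306 = (474/2900)^0.306 = 0.5745
d^0.8 = 173^0.8 = 61.72
v^0.43 = 12800^0.43 = 58.36
g^-0.23 = 8.87^-0.23 = 0.6053
(sin 75°)^1 = 0.9659^1 = 0.9659
D = 1.42 × 0.5745 × 61.72 × 58.36 × 0.6053 × 0.9659 = 1718 m
   = 1.718 km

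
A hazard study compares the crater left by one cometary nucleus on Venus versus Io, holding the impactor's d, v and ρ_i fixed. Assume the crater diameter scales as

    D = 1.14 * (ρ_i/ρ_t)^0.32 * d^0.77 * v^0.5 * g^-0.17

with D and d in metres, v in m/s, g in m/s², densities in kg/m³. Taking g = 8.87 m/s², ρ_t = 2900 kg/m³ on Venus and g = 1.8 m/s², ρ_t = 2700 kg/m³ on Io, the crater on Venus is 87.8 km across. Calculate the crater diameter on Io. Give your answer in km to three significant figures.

D ≈ 118 km

The impactor-only factors (d, v, ρ_i) cancel in the ratio, leaving D_Io/D_Venus = (g_Io/g_Venus)^-0.17 · (ρ_t,Venus/ρ_t,Io)^0.32.
(1.8/8.87)^-0.17 = 0.2029^-0.17 = 1.311
(2900/2700)^0.32 = 1.074^0.32 = 1.023
Ratio = 1.311 × 1.023 = 1.341
D_Io = 1.341 × 87.8 km = 118 km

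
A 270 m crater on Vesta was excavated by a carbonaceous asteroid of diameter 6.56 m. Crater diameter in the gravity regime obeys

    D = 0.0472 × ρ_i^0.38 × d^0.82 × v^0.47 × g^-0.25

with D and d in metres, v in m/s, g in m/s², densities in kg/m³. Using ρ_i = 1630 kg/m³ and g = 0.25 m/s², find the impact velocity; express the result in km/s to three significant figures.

Rearranging for v: v = [D / (0.0472 · 1630^0.38 · 6.56^0.82 · 0.25^-0.25)]^(1/0.47).
1630^0.38 = 16.62
6.56^0.82 = 4.676
0.25^-0.25 = 1.414
Denominator = 0.0472 × 16.62 × 4.676 × 1.414 = 5.187
D / 5.187 = 270 / 5.187 = 52.05
v = 52.05^(1/0.47) = 52.05^2.1277 = 4488 m/s

v ≈ 4.49 km/s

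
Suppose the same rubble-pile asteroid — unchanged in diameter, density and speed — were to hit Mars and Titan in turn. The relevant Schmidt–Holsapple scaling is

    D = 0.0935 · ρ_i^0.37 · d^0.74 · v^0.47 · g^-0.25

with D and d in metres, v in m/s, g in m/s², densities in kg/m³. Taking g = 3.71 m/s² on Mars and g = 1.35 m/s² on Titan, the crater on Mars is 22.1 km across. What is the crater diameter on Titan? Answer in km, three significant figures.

All impactor-dependent factors cancel in the ratio, leaving D_Titan/D_Mars = (g_Titan/g_Mars)^-0.25.
(1.35/3.71)^-0.25 = 0.3639^-0.25 = 1.288
D_Titan = 1.288 × 22.1 km = 28.5 km

D ≈ 28.5 km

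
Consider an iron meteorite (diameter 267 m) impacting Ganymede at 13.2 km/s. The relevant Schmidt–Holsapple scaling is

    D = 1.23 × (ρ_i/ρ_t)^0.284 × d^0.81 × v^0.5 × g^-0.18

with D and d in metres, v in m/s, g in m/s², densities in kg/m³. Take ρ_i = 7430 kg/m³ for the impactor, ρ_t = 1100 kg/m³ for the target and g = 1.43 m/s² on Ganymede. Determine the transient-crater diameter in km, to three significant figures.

D ≈ 21.1 km

In SI units: v = 13200 m/s.
(ρ_i/ρ_t)^0.284 = (7430/1100)^0.284 = 1.720
d^0.81 = 267^0.81 = 92.36
v^0.5 = 13200^0.5 = 114.9
g^-0.18 = 1.43^-0.18 = 0.9376
D = 1.23 × 1.720 × 92.36 × 114.9 × 0.9376 = 21050 m
   = 21.05 km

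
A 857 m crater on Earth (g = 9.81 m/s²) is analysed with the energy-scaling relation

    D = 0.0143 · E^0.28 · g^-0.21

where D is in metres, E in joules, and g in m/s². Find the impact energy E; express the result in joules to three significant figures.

E ≈ 6.41 × 10^17 J

Rearranging: E = [D / (0.0143 · g^-0.21)]^(1/0.28).
g^-0.21 = 9.81^-0.21 = 0.6191
D / (0.0143 × 0.6191) = 857 / (8.853 × 10^-3) = 9.680 × 10^4
E = (9.680 × 10^4)^3.5714 = 6.406 × 10^17 J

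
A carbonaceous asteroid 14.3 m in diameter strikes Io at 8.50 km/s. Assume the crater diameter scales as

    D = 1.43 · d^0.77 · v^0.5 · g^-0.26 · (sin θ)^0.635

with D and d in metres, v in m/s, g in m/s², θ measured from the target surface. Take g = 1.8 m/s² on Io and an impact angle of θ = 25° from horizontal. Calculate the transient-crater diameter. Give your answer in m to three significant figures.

In SI units: v = 8500 m/s.
d^0.77 = 14.3^0.77 = 7.755
v^0.5 = 8500^0.5 = 92.20
g^-0.26 = 1.8^-0.26 = 0.8583
(sin 25°)^0.635 = 0.4226^0.635 = 0.5787
D = 1.43 × 7.755 × 92.20 × 0.8583 × 0.5787 = 507.9 m

D ≈ 508 m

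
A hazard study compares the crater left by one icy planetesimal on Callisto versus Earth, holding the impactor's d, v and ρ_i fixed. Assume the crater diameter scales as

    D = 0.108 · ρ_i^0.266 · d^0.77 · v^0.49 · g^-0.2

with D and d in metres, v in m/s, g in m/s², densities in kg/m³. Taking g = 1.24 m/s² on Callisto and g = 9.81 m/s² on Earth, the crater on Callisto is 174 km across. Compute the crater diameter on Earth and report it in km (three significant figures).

All impactor-dependent factors cancel in the ratio, leaving D_Earth/D_Callisto = (g_Earth/g_Callisto)^-0.2.
(9.81/1.24)^-0.2 = 7.911^-0.2 = 0.6612
D_Earth = 0.6612 × 174 km = 115 km

D ≈ 115 km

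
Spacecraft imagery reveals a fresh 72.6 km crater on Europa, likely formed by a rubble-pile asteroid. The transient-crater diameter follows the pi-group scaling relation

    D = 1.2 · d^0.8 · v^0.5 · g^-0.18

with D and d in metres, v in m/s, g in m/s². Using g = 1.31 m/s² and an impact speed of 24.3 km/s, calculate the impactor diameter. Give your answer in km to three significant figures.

d ≈ 1.83 km

Rearranging for d: d = [D / (1.2 · 24300^0.5 · 1.31^-0.18)]^(1/0.8).
D = 72600 m.
24300^0.5 = 155.9
1.31^-0.18 = 0.9526
Denominator = 1.2 × 155.9 × 0.9526 = 178.2
D / 178.2 = 72600 / 178.2 = 407.4
d = 407.4^(1/0.8) = 407.4^1.25 = 1830 m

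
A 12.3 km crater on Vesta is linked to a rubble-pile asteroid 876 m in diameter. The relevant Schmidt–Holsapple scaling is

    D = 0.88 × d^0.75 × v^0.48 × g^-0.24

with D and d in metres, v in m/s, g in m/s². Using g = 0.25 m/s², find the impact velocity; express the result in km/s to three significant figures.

Rearranging for v: v = [D / (0.88 · 876^0.75 · 0.25^-0.24)]^(1/0.48).
D = 12300 m.
876^0.75 = 161.0
0.25^-0.24 = 1.395
Denominator = 0.88 × 161.0 × 1.395 = 197.6
D / 197.6 = 12300 / 197.6 = 62.25
v = 62.25^(1/0.48) = 62.25^2.0833 = 5467 m/s

v ≈ 5.47 km/s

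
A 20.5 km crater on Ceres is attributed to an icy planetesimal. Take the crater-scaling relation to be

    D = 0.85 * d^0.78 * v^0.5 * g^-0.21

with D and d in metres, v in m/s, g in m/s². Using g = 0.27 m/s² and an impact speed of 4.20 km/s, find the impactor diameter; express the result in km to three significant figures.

d ≈ 1.39 km

Rearranging for d: d = [D / (0.85 · 4200^0.5 · 0.27^-0.21)]^(1/0.78).
D = 20500 m.
4200^0.5 = 64.81
0.27^-0.21 = 1.316
Denominator = 0.85 × 64.81 × 1.316 = 72.50
D / 72.50 = 20500 / 72.50 = 282.8
d = 282.8^(1/0.78) = 282.8^1.2821 = 1390 m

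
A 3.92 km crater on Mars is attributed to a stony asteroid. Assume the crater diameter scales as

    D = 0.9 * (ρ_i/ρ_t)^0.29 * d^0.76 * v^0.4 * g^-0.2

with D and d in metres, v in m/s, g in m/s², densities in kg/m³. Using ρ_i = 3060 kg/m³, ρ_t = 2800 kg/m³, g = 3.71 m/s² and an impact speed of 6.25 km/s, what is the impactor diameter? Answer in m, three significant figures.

d ≈ 842 m

Rearranging for d: d = [D / (0.9 · (3060/2800)^0.29 · 6250^0.4 · 3.71^-0.2)]^(1/0.76).
D = 3920 m.
(3060/2800)^0.29 = 1.026
6250^0.4 = 32.99
3.71^-0.2 = 0.7694
Denominator = 0.9 × 1.026 × 32.99 × 0.7694 = 23.44
D / 23.44 = 3920 / 23.44 = 167.2
d = 167.2^(1/0.76) = 167.2^1.3158 = 842.0 m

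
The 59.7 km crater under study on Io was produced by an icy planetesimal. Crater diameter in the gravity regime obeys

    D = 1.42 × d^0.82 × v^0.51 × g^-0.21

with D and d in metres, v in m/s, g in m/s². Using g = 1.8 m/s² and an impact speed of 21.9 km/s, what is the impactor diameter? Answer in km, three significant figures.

Rearranging for d: d = [D / (1.42 · 21900^0.51 · 1.8^-0.21)]^(1/0.82).
D = 59700 m.
21900^0.51 = 163.5
1.8^-0.21 = 0.8839
Denominator = 1.42 × 163.5 × 0.8839 = 205.2
D / 205.2 = 59700 / 205.2 = 290.9
d = 290.9^(1/0.82) = 290.9^1.2195 = 1010 m

d ≈ 1.01 km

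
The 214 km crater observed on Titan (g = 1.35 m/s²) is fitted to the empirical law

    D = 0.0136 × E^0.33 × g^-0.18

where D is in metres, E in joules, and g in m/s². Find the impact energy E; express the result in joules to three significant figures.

Rearranging: E = [D / (0.0136 · g^-0.18)]^(1/0.33).
D = 214000 m.
g^-0.18 = 1.35^-0.18 = 0.9474
D / (0.0136 × 0.9474) = 214000 / (0.01288) = 1.661 × 10^7
E = (1.661 × 10^7)^3.0303 = 7.584 × 10^21 J

E ≈ 7.58 × 10^21 J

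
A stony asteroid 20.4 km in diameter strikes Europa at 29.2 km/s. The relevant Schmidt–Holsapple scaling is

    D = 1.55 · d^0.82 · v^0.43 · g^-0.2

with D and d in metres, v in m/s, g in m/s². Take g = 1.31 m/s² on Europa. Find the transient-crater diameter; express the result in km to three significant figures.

In SI units: d = 20400 m, v = 29200 m/s.
d^0.82 = 20400^0.82 = 3419
v^0.43 = 29200^0.43 = 83.20
g^-0.2 = 1.31^-0.2 = 0.9474
D = 1.55 × 3419 × 83.20 × 0.9474 = 4.177 × 10^5 m
   = 417.7 km

D ≈ 418 km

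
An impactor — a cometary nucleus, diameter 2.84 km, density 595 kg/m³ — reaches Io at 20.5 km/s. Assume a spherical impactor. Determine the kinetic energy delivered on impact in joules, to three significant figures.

E ≈ 1.50 × 10^21 J

d = 2840 m; v = 20500 m/s.
Mass m = (π/6) ρ d³ = (π/6) × 595 × (2840)³ = 7.136 × 10^12 kg
E = ½ m v² = 0.5 × 7.136 × 10^12 × (20500)² = 1.499 × 10^21 J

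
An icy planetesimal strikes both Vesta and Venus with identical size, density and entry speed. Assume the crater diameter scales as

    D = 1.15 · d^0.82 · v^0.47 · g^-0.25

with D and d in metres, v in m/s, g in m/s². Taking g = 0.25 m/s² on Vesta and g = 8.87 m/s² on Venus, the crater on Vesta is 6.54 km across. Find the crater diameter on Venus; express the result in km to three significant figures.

D ≈ 2.68 km

All impactor-dependent factors cancel in the ratio, leaving D_Venus/D_Vesta = (g_Venus/g_Vesta)^-0.25.
(8.87/0.25)^-0.25 = 35.48^-0.25 = 0.4097
D_Venus = 0.4097 × 6.54 km = 2.68 km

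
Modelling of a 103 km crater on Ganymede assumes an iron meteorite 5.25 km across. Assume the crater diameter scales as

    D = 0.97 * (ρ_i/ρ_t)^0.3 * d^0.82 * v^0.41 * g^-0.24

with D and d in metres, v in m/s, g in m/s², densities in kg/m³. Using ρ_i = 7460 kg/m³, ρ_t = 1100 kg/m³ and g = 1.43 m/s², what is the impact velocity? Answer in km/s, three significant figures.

Rearranging for v: v = [D / (0.97 · (7460/1100)^0.3 · 5250^0.82 · 1.43^-0.24)]^(1/0.41).
D = 103000 m.
(7460/1100)^0.3 = 1.776
5250^0.82 = 1123
1.43^-0.24 = 0.9177
Denominator = 0.97 × 1.776 × 1123 × 0.9177 = 1775
D / 1775 = 103000 / 1775 = 58.03
v = 58.03^(1/0.41) = 58.03^2.439 = 20024 m/s

v ≈ 20.0 km/s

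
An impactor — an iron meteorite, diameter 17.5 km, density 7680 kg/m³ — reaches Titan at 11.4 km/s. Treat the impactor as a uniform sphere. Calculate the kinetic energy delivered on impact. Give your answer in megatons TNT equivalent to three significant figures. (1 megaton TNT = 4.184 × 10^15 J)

d = 17500 m; v = 11400 m/s.
Mass m = (π/6) ρ d³ = (π/6) × 7680 × (17500)³ = 2.155 × 10^16 kg
E = ½ m v² = 0.5 × 2.155 × 10^16 × (11400)² = 1.400 × 10^24 J
   = 1.400 × 10^24 / 4.184×10^15 = 3.346 × 10^8 Mt

E ≈ 3.35 × 10^8 Mt TNT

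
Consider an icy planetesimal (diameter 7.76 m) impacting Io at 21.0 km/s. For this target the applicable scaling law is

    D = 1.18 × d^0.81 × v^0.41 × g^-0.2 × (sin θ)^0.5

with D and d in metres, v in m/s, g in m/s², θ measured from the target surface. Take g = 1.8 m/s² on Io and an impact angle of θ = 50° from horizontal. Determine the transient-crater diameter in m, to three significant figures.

D ≈ 286 m

In SI units: v = 21000 m/s.
d^0.81 = 7.76^0.81 = 5.258
v^0.41 = 21000^0.41 = 59.17
g^-0.2 = 1.8^-0.2 = 0.8891
(sin 50°)^0.5 = 0.7660^0.5 = 0.8752
D = 1.18 × 5.258 × 59.17 × 0.8891 × 0.8752 = 285.7 m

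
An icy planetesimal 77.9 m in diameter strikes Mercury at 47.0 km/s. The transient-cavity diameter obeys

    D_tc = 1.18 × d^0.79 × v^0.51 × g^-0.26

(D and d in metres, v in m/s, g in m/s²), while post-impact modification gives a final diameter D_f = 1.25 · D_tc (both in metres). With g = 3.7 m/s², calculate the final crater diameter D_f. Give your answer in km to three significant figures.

v = 47000 m/s.
d^0.79 = 77.9^0.79 = 31.21
v^0.51 = 47000^0.51 = 241.4
g^-0.26 = 3.7^-0.26 = 0.7117
D_tc = 1.18 × 31.21 × 241.4 × 0.7117 = 6327 m
D_f = 1.25 × 6327 = 7909 m
     = 7.909 km

D_f ≈ 7.91 km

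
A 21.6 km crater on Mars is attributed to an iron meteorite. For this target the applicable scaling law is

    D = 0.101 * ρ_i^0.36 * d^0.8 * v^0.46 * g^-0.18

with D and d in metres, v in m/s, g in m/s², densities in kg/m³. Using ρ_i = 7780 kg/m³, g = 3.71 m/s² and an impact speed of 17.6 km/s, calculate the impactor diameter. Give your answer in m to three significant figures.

Rearranging for d: d = [D / (0.101 · 7780^0.36 · 17600^0.46 · 3.71^-0.18)]^(1/0.8).
D = 21600 m.
7780^0.36 = 25.16
17600^0.46 = 89.73
3.71^-0.18 = 0.7898
Denominator = 0.101 × 25.16 × 89.73 × 0.7898 = 180.1
D / 180.1 = 21600 / 180.1 = 119.9
d = 119.9^(1/0.8) = 119.9^1.25 = 396.8 m

d ≈ 397 m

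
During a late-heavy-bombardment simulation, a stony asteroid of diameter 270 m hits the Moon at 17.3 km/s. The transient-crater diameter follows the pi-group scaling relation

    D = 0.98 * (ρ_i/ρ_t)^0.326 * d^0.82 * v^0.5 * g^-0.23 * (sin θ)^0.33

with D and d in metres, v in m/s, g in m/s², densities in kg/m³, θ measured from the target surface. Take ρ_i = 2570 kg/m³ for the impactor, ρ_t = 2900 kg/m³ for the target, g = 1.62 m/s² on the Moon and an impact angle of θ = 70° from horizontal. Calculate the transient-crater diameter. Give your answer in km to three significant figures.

D ≈ 10.7 km

In SI units: v = 17300 m/s.
(ρ_i/ρ_t)^0.326 = (2570/2900)^0.326 = 0.9614
d^0.82 = 270^0.82 = 98.56
v^0.5 = 17300^0.5 = 131.5
g^-0.23 = 1.62^-0.23 = 0.8950
(sin 70°)^0.33 = 0.9397^0.33 = 0.9797
D = 0.98 × 0.9614 × 98.56 × 131.5 × 0.8950 × 0.9797 = 10707 m
   = 10.71 km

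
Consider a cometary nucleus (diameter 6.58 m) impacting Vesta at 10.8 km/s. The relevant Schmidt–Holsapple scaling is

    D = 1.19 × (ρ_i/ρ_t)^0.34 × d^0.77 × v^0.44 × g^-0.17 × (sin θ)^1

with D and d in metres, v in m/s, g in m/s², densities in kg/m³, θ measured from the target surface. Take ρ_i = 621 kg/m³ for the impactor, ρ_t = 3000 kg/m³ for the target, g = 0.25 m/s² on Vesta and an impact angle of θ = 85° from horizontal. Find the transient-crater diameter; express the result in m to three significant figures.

D ≈ 223 m

In SI units: v = 10800 m/s.
(ρ_i/ρ_t)^0.34 = (621/3000)^0.34 = 0.5854
d^0.77 = 6.58^0.77 = 4.266
v^0.44 = 10800^0.44 = 59.53
g^-0.17 = 0.25^-0.17 = 1.266
(sin 85°)^1 = 0.9962^1 = 0.9962
D = 1.19 × 0.5854 × 4.266 × 59.53 × 1.266 × 0.9962 = 223.1 m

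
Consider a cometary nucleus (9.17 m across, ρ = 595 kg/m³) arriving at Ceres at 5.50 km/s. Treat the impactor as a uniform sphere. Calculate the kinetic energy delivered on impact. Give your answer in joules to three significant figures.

v = 5500 m/s.
Mass m = (π/6) ρ d³ = (π/6) × 595 × (9.17)³ = 2.402 × 10^5 kg
E = ½ m v² = 0.5 × 2.402 × 10^5 × (5500)² = 3.633 × 10^12 J

E ≈ 3.63 × 10^12 J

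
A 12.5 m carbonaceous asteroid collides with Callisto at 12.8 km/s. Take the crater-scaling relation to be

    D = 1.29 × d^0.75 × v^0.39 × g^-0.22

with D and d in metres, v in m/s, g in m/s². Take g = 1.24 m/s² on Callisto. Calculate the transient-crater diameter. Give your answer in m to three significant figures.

In SI units: v = 12800 m/s.
d^0.75 = 12.5^0.75 = 6.648
v^0.39 = 12800^0.39 = 39.98
g^-0.22 = 1.24^-0.22 = 0.9538
D = 1.29 × 6.648 × 39.98 × 0.9538 = 327.0 m

D ≈ 327 m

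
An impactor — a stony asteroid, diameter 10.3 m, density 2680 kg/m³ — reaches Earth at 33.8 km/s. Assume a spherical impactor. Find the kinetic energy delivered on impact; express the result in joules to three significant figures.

v = 33800 m/s.
Mass m = (π/6) ρ d³ = (π/6) × 2680 × (10.3)³ = 1.533 × 10^6 kg
E = ½ m v² = 0.5 × 1.533 × 10^6 × (33800)² = 8.757 × 10^14 J

E ≈ 8.76 × 10^14 J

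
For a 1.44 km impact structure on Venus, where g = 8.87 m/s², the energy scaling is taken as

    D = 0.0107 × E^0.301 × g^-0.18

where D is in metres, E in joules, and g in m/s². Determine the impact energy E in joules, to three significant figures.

Rearranging: E = [D / (0.0107 · g^-0.18)]^(1/0.301).
D = 1440 m.
g^-0.18 = 8.87^-0.18 = 0.6751
D / (0.0107 × 0.6751) = 1440 / (7.224 × 10^-3) = 1.993 × 10^5
E = (1.993 × 10^5)^3.3223 = 4.042 × 10^17 J

E ≈ 4.04 × 10^17 J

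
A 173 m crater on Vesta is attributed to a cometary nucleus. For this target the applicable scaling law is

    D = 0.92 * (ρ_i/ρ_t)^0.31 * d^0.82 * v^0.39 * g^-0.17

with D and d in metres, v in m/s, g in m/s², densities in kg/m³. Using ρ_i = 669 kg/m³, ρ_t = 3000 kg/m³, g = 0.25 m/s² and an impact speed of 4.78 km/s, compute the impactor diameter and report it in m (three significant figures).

d ≈ 14.0 m

Rearranging for d: d = [D / (0.92 · (669/3000)^0.31 · 4780^0.39 · 0.25^-0.17)]^(1/0.82).
(669/3000)^0.31 = 0.6280
4780^0.39 = 27.23
0.25^-0.17 = 1.266
Denominator = 0.92 × 0.6280 × 27.23 × 1.266 = 19.92
D / 19.92 = 173 / 19.92 = 8.685
d = 8.685^(1/0.82) = 8.685^1.2195 = 13.96 m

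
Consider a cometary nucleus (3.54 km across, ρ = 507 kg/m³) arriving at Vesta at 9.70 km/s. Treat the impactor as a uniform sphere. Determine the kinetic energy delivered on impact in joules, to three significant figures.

d = 3540 m; v = 9700 m/s.
Mass m = (π/6) ρ d³ = (π/6) × 507 × (3540)³ = 1.178 × 10^13 kg
E = ½ m v² = 0.5 × 1.178 × 10^13 × (9700)² = 5.542 × 10^20 J

E ≈ 5.54 × 10^20 J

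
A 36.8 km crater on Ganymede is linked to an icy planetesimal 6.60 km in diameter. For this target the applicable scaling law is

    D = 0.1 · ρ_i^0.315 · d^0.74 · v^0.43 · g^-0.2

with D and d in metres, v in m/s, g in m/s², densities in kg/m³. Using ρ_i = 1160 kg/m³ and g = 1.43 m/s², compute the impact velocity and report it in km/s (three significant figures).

v ≈ 15.8 km/s

Rearranging for v: v = [D / (0.1 · 1160^0.315 · 6600^0.74 · 1.43^-0.2)]^(1/0.43).
D = 36800 m.
1160^0.315 = 9.232
6600^0.74 = 670.6
1.43^-0.2 = 0.9310
Denominator = 0.1 × 9.232 × 670.6 × 0.9310 = 576.4
D / 576.4 = 36800 / 576.4 = 63.84
v = 63.84^(1/0.43) = 63.84^2.3256 = 15773 m/s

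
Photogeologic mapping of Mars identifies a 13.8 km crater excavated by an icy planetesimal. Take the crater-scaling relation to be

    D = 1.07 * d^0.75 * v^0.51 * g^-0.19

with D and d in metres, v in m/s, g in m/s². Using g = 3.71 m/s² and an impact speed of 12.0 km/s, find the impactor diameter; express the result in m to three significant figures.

d ≈ 710 m

Rearranging for d: d = [D / (1.07 · 12000^0.51 · 3.71^-0.19)]^(1/0.75).
D = 13800 m.
12000^0.51 = 120.3
3.71^-0.19 = 0.7795
Denominator = 1.07 × 120.3 × 0.7795 = 100.3
D / 100.3 = 13800 / 100.3 = 137.6
d = 137.6^(1/0.75) = 137.6^1.3333 = 710.3 m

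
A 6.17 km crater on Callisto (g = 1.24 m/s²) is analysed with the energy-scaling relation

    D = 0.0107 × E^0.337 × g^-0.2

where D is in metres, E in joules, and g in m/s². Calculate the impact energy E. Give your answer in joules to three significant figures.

Rearranging: E = [D / (0.0107 · g^-0.2)]^(1/0.337).
D = 6170 m.
g^-0.2 = 1.24^-0.2 = 0.9579
D / (0.0107 × 0.9579) = 6170 / (0.01025) = 6.020 × 10^5
E = (6.020 × 10^5)^2.9674 = 1.414 × 10^17 J

E ≈ 1.41 × 10^17 J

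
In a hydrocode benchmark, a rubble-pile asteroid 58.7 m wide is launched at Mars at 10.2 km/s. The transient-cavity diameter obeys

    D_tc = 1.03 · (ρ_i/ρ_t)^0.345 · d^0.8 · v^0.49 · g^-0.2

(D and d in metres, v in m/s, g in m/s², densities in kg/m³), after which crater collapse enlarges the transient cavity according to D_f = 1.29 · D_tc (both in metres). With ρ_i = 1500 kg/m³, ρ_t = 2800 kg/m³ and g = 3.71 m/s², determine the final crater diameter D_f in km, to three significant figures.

v = 10200 m/s.
(ρ_i/ρ_t)^0.345 = (1500/2800)^0.345 = 0.8063
d^0.8 = 58.7^0.8 = 26.00
v^0.49 = 10200^0.49 = 92.09
g^-0.2 = 3.71^-0.2 = 0.7694
D_tc = 1.03 × 0.8063 × 26.00 × 92.09 × 0.7694 = 1530 m
D_f = 1.29 × 1530 = 1974 m
     = 1.974 km

D_f ≈ 1.97 km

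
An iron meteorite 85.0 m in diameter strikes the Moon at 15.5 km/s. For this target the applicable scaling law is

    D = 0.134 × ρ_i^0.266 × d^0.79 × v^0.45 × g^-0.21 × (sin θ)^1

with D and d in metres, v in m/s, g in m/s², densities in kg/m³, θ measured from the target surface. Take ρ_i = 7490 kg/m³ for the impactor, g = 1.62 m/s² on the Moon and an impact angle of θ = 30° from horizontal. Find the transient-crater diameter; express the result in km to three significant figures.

In SI units: v = 15500 m/s.
ρ_i^0.266 = 7490^0.266 = 10.73
d^0.79 = 85^0.79 = 33.44
v^0.45 = 15500^0.45 = 76.85
g^-0.21 = 1.62^-0.21 = 0.9037
(sin 30°)^1 = 0.5000^1 = 0.5000
D = 0.134 × 10.73 × 33.44 × 76.85 × 0.9037 × 0.5000 = 1670 m
   = 1.670 km

D ≈ 1.67 km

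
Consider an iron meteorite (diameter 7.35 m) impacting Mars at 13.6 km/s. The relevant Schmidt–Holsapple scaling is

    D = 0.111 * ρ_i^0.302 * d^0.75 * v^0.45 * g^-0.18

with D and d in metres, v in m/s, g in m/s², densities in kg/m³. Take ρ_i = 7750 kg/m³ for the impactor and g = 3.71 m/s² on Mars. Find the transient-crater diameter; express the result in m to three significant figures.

In SI units: v = 13600 m/s.
ρ_i^0.302 = 7750^0.302 = 14.95
d^0.75 = 7.35^0.75 = 4.464
v^0.45 = 13600^0.45 = 72.46
g^-0.18 = 3.71^-0.18 = 0.7898
D = 0.111 × 14.95 × 4.464 × 72.46 × 0.7898 = 423.9 m

D ≈ 424 m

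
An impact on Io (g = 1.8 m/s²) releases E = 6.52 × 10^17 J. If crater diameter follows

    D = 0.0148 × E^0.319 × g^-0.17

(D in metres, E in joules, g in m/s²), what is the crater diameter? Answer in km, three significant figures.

D ≈ 6.45 km

E^0.319 = (6.52 × 10^17)^0.319 = 4.817 × 10^5
g^-0.17 = 1.8^-0.17 = 0.9049
D = 0.0148 × 4.817 × 10^5 × 0.9049 = 6451 m
   = 6.451 km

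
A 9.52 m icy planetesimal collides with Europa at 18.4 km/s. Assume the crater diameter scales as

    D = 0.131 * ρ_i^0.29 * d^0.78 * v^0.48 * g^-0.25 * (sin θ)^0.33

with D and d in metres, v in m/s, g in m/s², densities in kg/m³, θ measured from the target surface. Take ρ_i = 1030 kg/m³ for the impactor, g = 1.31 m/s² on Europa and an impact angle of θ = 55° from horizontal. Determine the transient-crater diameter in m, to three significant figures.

D ≈ 554 m

In SI units: v = 18400 m/s.
ρ_i^0.29 = 1030^0.29 = 7.477
d^0.78 = 9.52^0.78 = 5.799
v^0.48 = 18400^0.48 = 111.5
g^-0.25 = 1.31^-0.25 = 0.9347
(sin 55°)^0.33 = 0.8192^0.33 = 0.9363
D = 0.131 × 7.477 × 5.799 × 111.5 × 0.9347 × 0.9363 = 554.3 m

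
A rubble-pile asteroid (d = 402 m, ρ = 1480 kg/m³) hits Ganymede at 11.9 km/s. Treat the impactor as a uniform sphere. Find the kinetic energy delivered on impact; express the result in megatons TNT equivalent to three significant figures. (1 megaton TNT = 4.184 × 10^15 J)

E ≈ 852 Mt TNT

v = 11900 m/s.
Mass m = (π/6) ρ d³ = (π/6) × 1480 × (402)³ = 5.034 × 10^10 kg
E = ½ m v² = 0.5 × 5.034 × 10^10 × (11900)² = 3.564 × 10^18 J
   = 3.564 × 10^18 / 4.184×10^15 = 851.8 Mt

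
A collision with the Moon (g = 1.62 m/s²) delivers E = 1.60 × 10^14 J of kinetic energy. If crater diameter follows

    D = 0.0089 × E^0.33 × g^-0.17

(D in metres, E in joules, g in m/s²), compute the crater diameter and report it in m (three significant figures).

D ≈ 399 m

E^0.33 = (1.60 × 10^14)^0.33 = 4.868 × 10^4
g^-0.17 = 1.62^-0.17 = 0.9213
D = 0.0089 × 4.868 × 10^4 × 0.9213 = 399.2 m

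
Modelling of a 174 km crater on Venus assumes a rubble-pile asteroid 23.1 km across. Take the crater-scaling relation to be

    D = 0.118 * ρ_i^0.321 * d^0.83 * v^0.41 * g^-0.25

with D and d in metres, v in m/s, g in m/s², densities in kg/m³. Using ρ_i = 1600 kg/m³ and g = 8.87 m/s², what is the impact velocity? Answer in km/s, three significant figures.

Rearranging for v: v = [D / (0.118 · 1600^0.321 · 23100^0.83 · 8.87^-0.25)]^(1/0.41).
D = 174000 m.
1600^0.321 = 10.68
23100^0.83 = 4186
8.87^-0.25 = 0.5795
Denominator = 0.118 × 10.68 × 4186 × 0.5795 = 3057
D / 3057 = 174000 / 3057 = 56.92
v = 56.92^(1/0.41) = 56.92^2.439 = 19103 m/s

v ≈ 19.1 km/s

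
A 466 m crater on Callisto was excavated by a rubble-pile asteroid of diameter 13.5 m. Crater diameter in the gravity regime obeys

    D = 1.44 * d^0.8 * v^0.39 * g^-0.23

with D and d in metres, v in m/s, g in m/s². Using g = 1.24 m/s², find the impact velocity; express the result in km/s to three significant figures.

Rearranging for v: v = [D / (1.44 · 13.5^0.8 · 1.24^-0.23)]^(1/0.39).
13.5^0.8 = 8.022
1.24^-0.23 = 0.9517
Denominator = 1.44 × 8.022 × 0.9517 = 10.99
D / 10.99 = 466 / 10.99 = 42.40
v = 42.40^(1/0.39) = 42.40^2.5641 = 14884 m/s

v ≈ 14.9 km/s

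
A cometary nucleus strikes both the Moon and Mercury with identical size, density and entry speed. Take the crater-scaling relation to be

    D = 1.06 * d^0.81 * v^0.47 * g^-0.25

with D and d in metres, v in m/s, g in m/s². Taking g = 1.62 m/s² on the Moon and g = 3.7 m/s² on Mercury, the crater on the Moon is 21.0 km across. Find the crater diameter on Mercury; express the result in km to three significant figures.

All impactor-dependent factors cancel in the ratio, leaving D_Mercury/D_Moon = (g_Mercury/g_Moon)^-0.25.
(3.7/1.62)^-0.25 = 2.284^-0.25 = 0.8134
D_Mercury = 0.8134 × 21.0 km = 17.1 km

D ≈ 17.1 km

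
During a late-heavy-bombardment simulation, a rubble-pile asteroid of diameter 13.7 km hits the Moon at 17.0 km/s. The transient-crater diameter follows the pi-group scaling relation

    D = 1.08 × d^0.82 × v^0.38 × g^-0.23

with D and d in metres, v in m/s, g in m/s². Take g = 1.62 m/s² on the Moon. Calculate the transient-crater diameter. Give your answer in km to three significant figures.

In SI units: d = 13700 m, v = 17000 m/s.
d^0.82 = 13700^0.82 = 2467
v^0.38 = 17000^0.38 = 40.51
g^-0.23 = 1.62^-0.23 = 0.8950
D = 1.08 × 2467 × 40.51 × 0.8950 = 96600 m
   = 96.60 km

D ≈ 96.6 km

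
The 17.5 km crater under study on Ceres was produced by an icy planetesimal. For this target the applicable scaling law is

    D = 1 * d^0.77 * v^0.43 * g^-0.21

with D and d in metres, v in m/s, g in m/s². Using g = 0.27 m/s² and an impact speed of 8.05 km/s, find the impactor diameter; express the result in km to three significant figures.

d ≈ 1.49 km

Rearranging for d: d = [D / (1 · 8050^0.43 · 0.27^-0.21)]^(1/0.77).
D = 17500 m.
8050^0.43 = 47.81
0.27^-0.21 = 1.316
Denominator = 1 × 47.81 × 1.316 = 62.92
D / 62.92 = 17500 / 62.92 = 278.1
d = 278.1^(1/0.77) = 278.1^1.2987 = 1494 m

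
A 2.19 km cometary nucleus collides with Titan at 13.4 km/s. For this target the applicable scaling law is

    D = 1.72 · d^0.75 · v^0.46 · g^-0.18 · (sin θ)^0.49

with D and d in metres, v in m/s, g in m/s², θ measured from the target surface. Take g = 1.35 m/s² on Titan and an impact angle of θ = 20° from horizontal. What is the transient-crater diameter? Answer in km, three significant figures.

In SI units: d = 2190 m, v = 13400 m/s.
d^0.75 = 2190^0.75 = 320.1
v^0.46 = 13400^0.46 = 79.15
g^-0.18 = 1.35^-0.18 = 0.9474
(sin 20°)^0.49 = 0.3420^0.49 = 0.5911
D = 1.72 × 320.1 × 79.15 × 0.9474 × 0.5911 = 24404 m
   = 24.40 km

D ≈ 24.4 km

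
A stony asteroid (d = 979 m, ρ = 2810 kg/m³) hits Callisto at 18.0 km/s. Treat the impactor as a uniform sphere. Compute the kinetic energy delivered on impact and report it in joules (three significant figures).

E ≈ 2.24 × 10^20 J

v = 18000 m/s.
Mass m = (π/6) ρ d³ = (π/6) × 2810 × (979)³ = 1.381 × 10^12 kg
E = ½ m v² = 0.5 × 1.381 × 10^12 × (18000)² = 2.237 × 10^20 J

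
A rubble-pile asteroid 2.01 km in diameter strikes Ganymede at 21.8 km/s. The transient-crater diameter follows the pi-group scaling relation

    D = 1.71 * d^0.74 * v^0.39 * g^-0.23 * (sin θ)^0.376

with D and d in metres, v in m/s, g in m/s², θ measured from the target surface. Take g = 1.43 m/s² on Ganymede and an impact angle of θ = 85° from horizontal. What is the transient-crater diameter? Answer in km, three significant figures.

D ≈ 21.5 km

In SI units: d = 2010 m, v = 21800 m/s.
d^0.74 = 2010^0.74 = 278.2
v^0.39 = 21800^0.39 = 49.20
g^-0.23 = 1.43^-0.23 = 0.9210
(sin 85°)^0.376 = 0.9962^0.376 = 0.9986
D = 1.71 × 278.2 × 49.20 × 0.9210 × 0.9986 = 21526 m
   = 21.53 km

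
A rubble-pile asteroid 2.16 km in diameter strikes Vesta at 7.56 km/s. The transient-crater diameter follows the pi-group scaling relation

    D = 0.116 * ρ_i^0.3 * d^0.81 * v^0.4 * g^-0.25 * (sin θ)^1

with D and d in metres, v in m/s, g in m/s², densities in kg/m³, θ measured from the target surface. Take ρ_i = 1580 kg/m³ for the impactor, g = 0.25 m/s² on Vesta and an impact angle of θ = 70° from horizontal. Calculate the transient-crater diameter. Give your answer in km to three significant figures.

D ≈ 25.1 km

In SI units: d = 2160 m, v = 7560 m/s.
ρ_i^0.3 = 1580^0.3 = 9.112
d^0.81 = 2160^0.81 = 502.2
v^0.4 = 7560^0.4 = 35.60
g^-0.25 = 0.25^-0.25 = 1.414
(sin 70°)^1 = 0.9397^1 = 0.9397
D = 0.116 × 9.112 × 502.2 × 35.60 × 1.414 × 0.9397 = 25109 m
   = 25.11 km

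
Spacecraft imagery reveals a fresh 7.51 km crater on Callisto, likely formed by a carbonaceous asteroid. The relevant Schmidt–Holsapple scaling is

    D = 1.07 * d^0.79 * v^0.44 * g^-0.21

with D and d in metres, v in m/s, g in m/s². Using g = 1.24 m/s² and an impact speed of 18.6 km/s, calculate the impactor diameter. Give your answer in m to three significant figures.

d ≈ 328 m

Rearranging for d: d = [D / (1.07 · 18600^0.44 · 1.24^-0.21)]^(1/0.79).
D = 7510 m.
18600^0.44 = 75.61
1.24^-0.21 = 0.9558
Denominator = 1.07 × 75.61 × 0.9558 = 77.33
D / 77.33 = 7510 / 77.33 = 97.12
d = 97.12^(1/0.79) = 97.12^1.2658 = 327.7 m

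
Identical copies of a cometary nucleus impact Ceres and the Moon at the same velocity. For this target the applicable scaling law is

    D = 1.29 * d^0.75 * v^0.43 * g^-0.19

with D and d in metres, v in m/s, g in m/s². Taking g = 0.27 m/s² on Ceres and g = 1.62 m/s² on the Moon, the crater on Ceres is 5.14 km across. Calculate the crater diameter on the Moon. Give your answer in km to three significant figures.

All impactor-dependent factors cancel in the ratio, leaving D_Moon/D_Ceres = (g_Moon/g_Ceres)^-0.19.
(1.62/0.27)^-0.19 = 6.000^-0.19 = 0.7115
D_Moon = 0.7115 × 5.14 km = 3.66 km

D ≈ 3.66 km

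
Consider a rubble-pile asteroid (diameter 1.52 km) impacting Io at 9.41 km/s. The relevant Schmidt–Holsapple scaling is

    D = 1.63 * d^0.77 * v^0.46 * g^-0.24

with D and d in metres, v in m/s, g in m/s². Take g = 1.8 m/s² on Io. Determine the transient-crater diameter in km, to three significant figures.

In SI units: d = 1520 m, v = 9410 m/s.
d^0.77 = 1520^0.77 = 281.9
v^0.46 = 9410^0.46 = 67.27
g^-0.24 = 1.8^-0.24 = 0.8684
D = 1.63 × 281.9 × 67.27 × 0.8684 = 26843 m
   = 26.84 km

D ≈ 26.8 km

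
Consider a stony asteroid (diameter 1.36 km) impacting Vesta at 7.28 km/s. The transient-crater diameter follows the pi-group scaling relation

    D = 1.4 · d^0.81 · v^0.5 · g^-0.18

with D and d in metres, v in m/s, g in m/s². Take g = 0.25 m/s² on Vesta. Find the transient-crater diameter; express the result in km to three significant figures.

D ≈ 52.9 km

In SI units: d = 1360 m, v = 7280 m/s.
d^0.81 = 1360^0.81 = 345.3
v^0.5 = 7280^0.5 = 85.32
g^-0.18 = 0.25^-0.18 = 1.283
D = 1.4 × 345.3 × 85.32 × 1.283 = 52918 m
   = 52.92 km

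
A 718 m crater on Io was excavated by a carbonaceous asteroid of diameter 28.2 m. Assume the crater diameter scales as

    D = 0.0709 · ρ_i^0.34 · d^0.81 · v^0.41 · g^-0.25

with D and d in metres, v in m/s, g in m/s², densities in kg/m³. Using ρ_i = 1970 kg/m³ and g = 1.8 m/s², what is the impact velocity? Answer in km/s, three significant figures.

v ≈ 21.3 km/s

Rearranging for v: v = [D / (0.0709 · 1970^0.34 · 28.2^0.81 · 1.8^-0.25)]^(1/0.41).
1970^0.34 = 13.19
28.2^0.81 = 14.95
1.8^-0.25 = 0.8633
Denominator = 0.0709 × 13.19 × 14.95 × 0.8633 = 12.07
D / 12.07 = 718 / 12.07 = 59.49
v = 59.49^(1/0.41) = 59.49^2.439 = 21275 m/s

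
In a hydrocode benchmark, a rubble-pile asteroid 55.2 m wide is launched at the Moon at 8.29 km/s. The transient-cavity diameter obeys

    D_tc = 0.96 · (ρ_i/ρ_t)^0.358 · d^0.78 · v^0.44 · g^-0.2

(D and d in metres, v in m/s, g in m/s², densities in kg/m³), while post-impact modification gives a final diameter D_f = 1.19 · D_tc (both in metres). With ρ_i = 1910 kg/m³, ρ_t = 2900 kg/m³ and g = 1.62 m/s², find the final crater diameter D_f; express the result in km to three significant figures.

v = 8290 m/s.
(ρ_i/ρ_t)^0.358 = (1910/2900)^0.358 = 0.8611
d^0.78 = 55.2^0.78 = 22.84
v^0.44 = 8290^0.44 = 52.99
g^-0.2 = 1.62^-0.2 = 0.9080
D_tc = 0.96 × 0.8611 × 22.84 × 52.99 × 0.9080 = 908.4 m
D_f = 1.19 × 908.4 = 1081 m
     = 1.081 km

D_f ≈ 1.08 km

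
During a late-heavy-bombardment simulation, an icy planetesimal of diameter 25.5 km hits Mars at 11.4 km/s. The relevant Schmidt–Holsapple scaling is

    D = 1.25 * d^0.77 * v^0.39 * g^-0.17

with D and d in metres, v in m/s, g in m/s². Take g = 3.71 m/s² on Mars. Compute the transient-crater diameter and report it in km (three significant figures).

In SI units: d = 25500 m, v = 11400 m/s.
d^0.77 = 25500^0.77 = 2472
v^0.39 = 11400^0.39 = 38.21
g^-0.17 = 3.71^-0.17 = 0.8002
D = 1.25 × 2472 × 38.21 × 0.8002 = 94479 m
   = 94.48 km

D ≈ 94.5 km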